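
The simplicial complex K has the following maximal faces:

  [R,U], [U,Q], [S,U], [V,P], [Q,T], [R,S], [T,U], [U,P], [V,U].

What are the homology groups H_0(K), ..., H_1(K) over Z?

Order the vertices as P < Q < R < S < T < U < V. Listing each simplex with vertices in this order, K has dimension 1 with simplices:

  0-simplices (7): P, Q, R, S, T, U, V
  1-simplices (9): PU, PV, QT, QU, RS, RU, SU, TU, UV

so the chain groups are C_0 ≅ Z^7, C_1 ≅ Z^9.

The boundary map ∂_1: C_1 → C_0 is given by ∂[p,q] = [q] − [p].
This gives a 7×9 integer matrix of rank 6; reducing to Smith normal form yields diagonal entries (1,1,1,1,1,1).

From H_k ≅ ker(∂_k) / im(∂_{k+1}) we obtain:

  H_0: rank C_0 − rank ∂_1 = 7 − 6 = 1, and the invariant factors of ∂_1 are all 1, so H_0 ≅ Z.
  H_1: rank ker ∂_1 − rank ∂_2 = (9 − 6) − 0 = 3, and there is no ∂_2, so H_1 ≅ Z^3.

H_0 = Z,  H_1 = Z^3.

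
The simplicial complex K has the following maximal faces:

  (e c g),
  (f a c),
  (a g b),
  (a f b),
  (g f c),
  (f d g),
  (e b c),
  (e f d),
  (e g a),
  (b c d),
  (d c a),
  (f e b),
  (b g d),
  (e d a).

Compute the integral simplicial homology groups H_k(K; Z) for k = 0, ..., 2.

H_0 = Z,  H_1 = Z^2,  H_2 = Z.

We work with the vertex ordering a < b < c < d < e < f < g. The simplices of K, each written with vertices in increasing order, are:

  0-simplices (7): a, b, c, d, e, f, g
  1-simplices (21): ab, ac, ad, ae, af, ag, bc, bd, be, bf, bg, cd, ce, cf, cg, de, df, dg, ef, eg, fg
  2-simplices (14): abf, abg, acd, acf, ade, aeg, bcd, bce, bdg, bef, ceg, cfg, def, dfg

Hence C_0 ≅ Z^7, C_1 ≅ Z^21, C_2 ≅ Z^14.

∂_1: C_1 → C_0 sends each edge [p,q] (with p < q) to q − p. For instance
  ∂dg = g − d.
This gives a 7×21 integer matrix of rank 6; reducing to Smith normal form yields diagonal entries (1,1,1,1,1,1).

∂_2: C_2 → C_1 acts by ∂[p,q,r] = [q,r] − [p,r] + [p,q]. For instance
  ∂cfg = fg − cg + cf,
  ∂acf = cf − af + ac.
This gives a 21×14 integer matrix of rank 13; reducing to Smith normal form yields diagonal entries (1,1,1,1,1,1,1,1,1,1,1,1,1).

From H_k ≅ ker(∂_k) / im(∂_{k+1}) we obtain:

  H_0: rank C_0 − rank ∂_1 = 7 − 6 = 1, and the invariant factors of ∂_1 are all 1, so H_0 ≅ Z.
  H_1: rank ker ∂_1 − rank ∂_2 = (21 − 6) − 13 = 2, and the invariant factors of ∂_2 are all 1, so H_1 ≅ Z^2.
  H_2: rank ker ∂_2 − rank ∂_3 = (14 − 13) − 0 = 1, and there is no ∂_3, so H_2 ≅ Z.

As a check, the Euler characteristic is 7 − 21 + 14 = 0, which agrees with 1 − 2 + 1 = 0.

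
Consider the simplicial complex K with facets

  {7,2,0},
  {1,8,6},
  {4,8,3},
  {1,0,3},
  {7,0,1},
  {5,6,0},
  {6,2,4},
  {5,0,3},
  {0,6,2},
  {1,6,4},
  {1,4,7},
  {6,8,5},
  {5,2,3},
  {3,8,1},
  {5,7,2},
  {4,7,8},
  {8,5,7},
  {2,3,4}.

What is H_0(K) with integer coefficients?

Take the total order 0 < 1 < 2 < 3 < 4 < 5 < 6 < 7 < 8 on the vertex set. Then K (dimension 2) consists of the simplices:

  0-simplices (9): [0], [1], [2], [3], [4], [5], [6], [7], [8]
  1-simplices (27): (27 of them)
  2-simplices (18): [0,1,3], [0,1,7], [0,2,6], [0,2,7], [0,3,5], [0,5,6], [1,3,8], [1,4,6], [1,4,7], [1,6,8], [2,3,4], [2,3,5], [2,4,6], [2,5,7], [3,4,8], [4,7,8], [5,6,8], [5,7,8]

giving chain groups C_0 ≅ Z^9, C_1 ≅ Z^27, C_2 ≅ Z^18.

∂_1: C_1 → C_0 is given by ∂[p,q] = [q] − [p].
The resulting 9×27 matrix has rank 8, and its Smith normal form has invariant factors (1,1,1,1,1,1,1,1).

The boundary map ∂_2: C_2 → C_1 acts by ∂[p,q,r] = [q,r] − [p,r] + [p,q]. For instance
  ∂[2,4,6] = [4,6] − [2,6] + [2,4],
  ∂[2,5,7] = [5,7] − [2,7] + [2,5].
This gives a 27×18 integer matrix of rank 18; reducing to Smith normal form yields diagonal entries (1,1,1,1,1,1,1,1,1,1,1,1,1,1,1,1,1,2).

From H_k ≅ ker(∂_k) / im(∂_{k+1}) we obtain:

  H_0: rank C_0 − rank ∂_1 = 9 − 8 = 1, and the invariant factors of ∂_1 are all 1, so H_0 = Z.

(K is a triangulation of the Klein bottle.)

H_0 = Z.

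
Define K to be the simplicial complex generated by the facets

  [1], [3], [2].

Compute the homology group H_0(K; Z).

Take the total order 1 < 2 < 3 on the vertex set. Then K (dimension 0) consists of the simplices:

  0-simplices (3): [1], [2], [3]

giving chain groups C_0 ≅ Z^3.

From H_k ≅ ker(∂_k) / im(∂_{k+1}) we obtain:

  H_0: rank C_0 − rank ∂_1 = 3 − 0 = 3, and there is no ∂_1, so H_0 ≅ Z^3.

H_0 = Z^3.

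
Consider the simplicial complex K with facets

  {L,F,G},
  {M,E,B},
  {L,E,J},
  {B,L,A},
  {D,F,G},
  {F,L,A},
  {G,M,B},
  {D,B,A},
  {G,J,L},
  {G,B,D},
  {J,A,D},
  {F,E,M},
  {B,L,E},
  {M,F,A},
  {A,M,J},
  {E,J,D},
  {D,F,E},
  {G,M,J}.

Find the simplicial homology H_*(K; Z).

H_0 ≅ Z,  H_1 ≅ Z^2,  H_2 ≅ Z.

Order the vertices as A < B < D < E < F < G < J < L < M. Listing each simplex with vertices in this order, K has dimension 2 with simplices:

  0-simplices (9): A, B, D, E, F, G, J, L, M
  1-simplices (27): AB, AD, AF, AJ, AL, AM, BD, BE, BG, BL, BM, DE, DF, DG, DJ, EF, EJ, EL, EM, FG, FL, FM, GJ, GL, GM, JL, JM
  2-simplices (18): ABD, ABL, ADJ, AFL, AFM, AJM, BDG, BEL, BEM, BGM, DEF, DEJ, DFG, EFM, EJL, FGL, GJL, GJM

giving chain groups C_0 ≅ Z^9, C_1 ≅ Z^27, C_2 ≅ Z^18.

Boundary ∂_1: C_1 → C_0 is given by ∂[p,q] = [q] − [p]. For instance
  ∂BL = L − B.
The 9×27 boundary matrix has rank 8 and Smith normal form diag(1,1,1,1,1,1,1,1).

Boundary ∂_2: C_2 → C_1 sends each 2-simplex [p,q,r] to [q,r] − [p,r] + [p,q]. For instance
  ∂EJL = JL − EL + EJ,
  ∂DFG = FG − DG + DF.
The resulting 27×18 matrix has rank 17, and its Smith normal form has invariant factors (1,1,1,1,1,1,1,1,1,1,1,1,1,1,1,1,1).

Now H_k = ker ∂_k / im ∂_{k+1}, so:

  H_0: rank C_0 − rank ∂_1 = 9 − 8 = 1, and the invariant factors of ∂_1 are all 1, so H_0 ≅ Z.
  H_1: rank ker ∂_1 − rank ∂_2 = (27 − 8) − 17 = 2, and the invariant factors of ∂_2 are all 1, so H_1 ≅ Z^2.
  H_2: rank ker ∂_2 − rank ∂_3 = (18 − 17) − 0 = 1, and there is no ∂_3, so H_2 ≅ Z.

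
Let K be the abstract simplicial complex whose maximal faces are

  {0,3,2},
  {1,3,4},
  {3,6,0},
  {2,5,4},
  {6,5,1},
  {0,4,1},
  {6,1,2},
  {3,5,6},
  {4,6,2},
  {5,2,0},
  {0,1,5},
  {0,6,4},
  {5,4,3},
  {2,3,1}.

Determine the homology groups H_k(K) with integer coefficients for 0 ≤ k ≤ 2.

Order the vertices as 0 < 1 < 2 < 3 < 4 < 5 < 6. Listing each simplex with vertices in this order, K has dimension 2 with simplices:

  0-simplices (7): [0], [1], [2], [3], [4], [5], [6]
  1-simplices (21): [0,1], [0,2], [0,3], [0,4], [0,5], [0,6], [1,2], [1,3], [1,4], [1,5], [1,6], [2,3], [2,4], [2,5], [2,6], [3,4], [3,5], [3,6], [4,5], [4,6], [5,6]
  2-simplices (14): [0,1,4], [0,1,5], [0,2,3], [0,2,5], [0,3,6], [0,4,6], [1,2,3], [1,2,6], [1,3,4], [1,5,6], [2,4,5], [2,4,6], [3,4,5], [3,5,6]

so the chain groups are C_0 ≅ Z^7, C_1 ≅ Z^21, C_2 ≅ Z^14.

Boundary ∂_1: C_1 → C_0 maps an edge to its endpoints' difference, ∂[p,q] = q − p. For instance
  ∂[4,6] = [6] − [4].
The resulting 7×21 matrix has rank 6, and its Smith normal form has invariant factors (1,1,1,1,1,1).

∂_2: C_2 → C_1 maps a triangle to the signed sum of its edges. For instance
  ∂[3,4,5] = [4,5] − [3,5] + [3,4],
  ∂[0,1,4] = [1,4] − [0,4] + [0,1].
As a 21×14 matrix over Z this has rank 13, with invariant factors (1,1,1,1,1,1,1,1,1,1,1,1,1).

Now H_k = ker ∂_k / im ∂_{k+1}, so:

  H_0: rank C_0 − rank ∂_1 = 7 − 6 = 1, and the invariant factors of ∂_1 are all 1, so H_0 = Z.
  H_1: rank ker ∂_1 − rank ∂_2 = (21 − 6) − 13 = 2, and the invariant factors of ∂_2 are all 1, so H_1 = Z^2.
  H_2: rank ker ∂_2 − rank ∂_3 = (14 − 13) − 0 = 1, and there is no ∂_3, so H_2 = Z.

H_0 ≅ Z,  H_1 ≅ Z^2,  H_2 ≅ Z.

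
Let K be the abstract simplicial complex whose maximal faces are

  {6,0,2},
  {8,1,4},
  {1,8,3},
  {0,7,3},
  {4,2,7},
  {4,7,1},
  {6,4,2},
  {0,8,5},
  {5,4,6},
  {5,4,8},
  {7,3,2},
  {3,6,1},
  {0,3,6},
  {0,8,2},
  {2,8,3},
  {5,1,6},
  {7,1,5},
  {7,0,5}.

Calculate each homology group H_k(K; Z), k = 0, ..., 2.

Fix the vertex order 0 < 1 < 2 < 3 < 4 < 5 < 6 < 7 < 8 and write every simplex with vertices in increasing order. Then dim K = 2 and the simplices of K are:

  0-simplices (9): [0], [1], [2], [3], [4], [5], [6], [7], [8]
  1-simplices (27): (27 of them)
  2-simplices (18): [0,2,6], [0,2,8], [0,3,6], [0,3,7], [0,5,7], [0,5,8], [1,3,6], [1,3,8], [1,4,7], [1,4,8], [1,5,6], [1,5,7], [2,3,7], [2,3,8], [2,4,6], [2,4,7], [4,5,6], [4,5,8]

so the chain groups are C_0 ≅ Z^9, C_1 ≅ Z^27, C_2 ≅ Z^18.

∂_1: C_1 → C_0 sends each edge [p,q] (with p < q) to q − p.
This gives a 9×27 integer matrix of rank 8; reducing to Smith normal form yields diagonal entries (1,1,1,1,1,1,1,1).

The boundary map ∂_2: C_2 → C_1 maps a triangle to the signed sum of its edges. For instance
  ∂[0,3,6] = [3,6] − [0,6] + [0,3],
  ∂[2,3,8] = [3,8] − [2,8] + [2,3].
The 27×18 boundary matrix has rank 18 and Smith normal form diag(1,1,1,1,1,1,1,1,1,1,1,1,1,1,1,1,1,2).

Reading off H_k = ker ∂_k / im ∂_{k+1}:

  H_0: rank C_0 − rank ∂_1 = 9 − 8 = 1, and the invariant factors of ∂_1 are all 1, so H_0 ≅ Z.
  H_1: rank ker ∂_1 − rank ∂_2 = (27 − 8) − 18 = 1, and ∂_2 has invariant factor 2 > 1, so H_1 ≅ Z × Z/2.
  H_2: rank ker ∂_2 − rank ∂_3 = (18 − 18) − 0 = 0, and there is no ∂_3, so H_2 ≅ 0.

H_0 ≅ Z,  H_1 ≅ Z × Z/2,  H_2 = 0.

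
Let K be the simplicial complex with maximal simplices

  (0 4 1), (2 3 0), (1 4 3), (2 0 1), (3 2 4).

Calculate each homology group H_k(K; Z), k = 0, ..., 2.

H_0 ≅ Z,  H_1 ≅ Z,  H_2 = 0.

Fix the vertex order 0 < 1 < 2 < 3 < 4 and write every simplex with vertices in increasing order. Then dim K = 2 and the simplices of K are:

  0-simplices (5): [0], [1], [2], [3], [4]
  1-simplices (10): [0,1], [0,2], [0,3], [0,4], [1,2], [1,3], [1,4], [2,3], [2,4], [3,4]
  2-simplices (5): [0,1,2], [0,1,4], [0,2,3], [1,3,4], [2,3,4]

Hence C_0 ≅ Z^5, C_1 ≅ Z^10, C_2 ≅ Z^5.

∂_1: C_1 → C_0 sends each edge [p,q] (with p < q) to q − p.
The 5×10 boundary matrix has rank 4 and Smith normal form diag(1,1,1,1).

Boundary ∂_2: C_2 → C_1 sends each 2-simplex [p,q,r] to [q,r] − [p,r] + [p,q]. For instance
  ∂[0,1,2] = [1,2] − [0,2] + [0,1],
  ∂[0,2,3] = [2,3] − [0,3] + [0,2].
The 10×5 boundary matrix has rank 5 and Smith normal form diag(1,1,1,1,1).

Reading off H_k = ker ∂_k / im ∂_{k+1}:

  H_0: rank C_0 − rank ∂_1 = 5 − 4 = 1, and the invariant factors of ∂_1 are all 1, so H_0 ≅ Z.
  H_1: rank ker ∂_1 − rank ∂_2 = (10 − 4) − 5 = 1, and the invariant factors of ∂_2 are all 1, so H_1 ≅ Z.
  H_2: rank ker ∂_2 − rank ∂_3 = (5 − 5) − 0 = 0, and there is no ∂_3, so H_2 ≅ 0.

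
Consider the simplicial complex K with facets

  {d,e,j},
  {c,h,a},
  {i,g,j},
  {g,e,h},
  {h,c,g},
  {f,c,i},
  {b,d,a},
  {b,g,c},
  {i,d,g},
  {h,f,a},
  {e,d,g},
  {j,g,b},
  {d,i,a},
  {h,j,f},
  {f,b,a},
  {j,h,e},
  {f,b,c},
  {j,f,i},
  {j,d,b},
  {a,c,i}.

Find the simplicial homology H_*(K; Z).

H_0 ≅ Z,  H_1 ≅ Z ⊕ Z/2,  H_2 = 0.

Fix the vertex order a < b < c < d < e < f < g < h < i < j and write every simplex with vertices in increasing order. Then dim K = 2 and the simplices of K are:

  0-simplices (10): a, b, c, d, e, f, g, h, i, j
  1-simplices (30): ab, ac, ad, af, ah, ai, bc, bd, bf, bg, bj, cf, cg, ch, ci, de, dg, di, dj, eg, eh, ej, fh, fi, fj, gh, gi, gj, hj, ij
  2-simplices (20): abd, abf, ach, aci, adi, afh, bcf, bcg, bdj, bgj, cfi, cgh, deg, dej, dgi, egh, ehj, fhj, fij, gij

giving chain groups C_0 ≅ Z^10, C_1 ≅ Z^30, C_2 ≅ Z^20.

Boundary ∂_1: C_1 → C_0 is given by ∂[p,q] = [q] − [p].
As a 10×30 matrix over Z this has rank 9, with invariant factors (1,1,1,1,1,1,1,1,1).

∂_2: C_2 → C_1 maps a triangle to the signed sum of its edges. For instance
  ∂abf = bf − af + ab,
  ∂abd = bd − ad + ab.
This gives a 30×20 integer matrix of rank 20; reducing to Smith normal form yields diagonal entries (1,1,1,1,1,1,1,1,1,1,1,1,1,1,1,1,1,1,1,2).

From H_k ≅ ker(∂_k) / im(∂_{k+1}) we obtain:

  H_0: rank C_0 − rank ∂_1 = 10 − 9 = 1, and the invariant factors of ∂_1 are all 1, so H_0 ≅ Z.
  H_1: rank ker ∂_1 − rank ∂_2 = (30 − 9) − 20 = 1, and ∂_2 has invariant factor 2 > 1, so H_1 ≅ Z ⊕ Z/2.
  H_2: rank ker ∂_2 − rank ∂_3 = (20 − 20) − 0 = 0, and there is no ∂_3, so H_2 ≅ 0.

As a check, the Euler characteristic is 10 − 30 + 20 = 0, which agrees with 1 − 1 + 0 = 0.
(K is a triangulation of the Klein bottle.)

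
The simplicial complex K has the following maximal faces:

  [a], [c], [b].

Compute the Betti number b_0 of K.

b_0 = 3.

We work with the vertex ordering a < b < c. The simplices of K, each written with vertices in increasing order, are:

  0-simplices (3): a, b, c

Hence C_0 ≅ Z^3.

Computing H_k = (kernel of ∂_k) / (image of ∂_{k+1}):

  H_0: rank C_0 − rank ∂_1 = 3 − 0 = 3, and there is no ∂_1, so H_0 = Z^3.

Hence the Betti numbers are b_0 = 3.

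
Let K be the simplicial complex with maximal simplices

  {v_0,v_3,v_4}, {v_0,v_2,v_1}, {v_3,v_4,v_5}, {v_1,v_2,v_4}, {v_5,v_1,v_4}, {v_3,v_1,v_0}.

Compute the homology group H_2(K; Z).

Order the vertices as v_0 < v_1 < v_2 < v_3 < v_4 < v_5. Listing each simplex with vertices in this order, K has dimension 2 with simplices:

  0-simplices (6): [v_0], [v_1], [v_2], [v_3], [v_4], [v_5]
  1-simplices (12): [v_0,v_1], [v_0,v_2], [v_0,v_3], [v_0,v_4], [v_1,v_2], [v_1,v_3], [v_1,v_4], [v_1,v_5], [v_2,v_4], [v_3,v_4], [v_3,v_5], [v_4,v_5]
  2-simplices (6): [v_0,v_1,v_2], [v_0,v_1,v_3], [v_0,v_3,v_4], [v_1,v_2,v_4], [v_1,v_4,v_5], [v_3,v_4,v_5]

so the chain groups are C_0 ≅ Z^6, C_1 ≅ Z^12, C_2 ≅ Z^6.

∂_1: C_1 → C_0 maps an edge to its endpoints' difference, ∂[p,q] = q − p. For instance
  ∂[v_1,v_2] = [v_2] − [v_1].
The 6×12 boundary matrix has rank 5 and Smith normal form diag(1,1,1,1,1).

The boundary map ∂_2: C_2 → C_1 maps a triangle to the signed sum of its edges. For instance
  ∂[v_0,v_3,v_4] = [v_3,v_4] − [v_0,v_4] + [v_0,v_3],
  ∂[v_1,v_2,v_4] = [v_2,v_4] − [v_1,v_4] + [v_1,v_2].
The 12×6 boundary matrix has rank 6 and Smith normal form diag(1,1,1,1,1,1).

From H_k ≅ ker(∂_k) / im(∂_{k+1}) we obtain:

  H_2: rank ker ∂_2 − rank ∂_3 = (6 − 6) − 0 = 0, and there is no ∂_3, so H_2 = 0.

H_2 ≅ 0.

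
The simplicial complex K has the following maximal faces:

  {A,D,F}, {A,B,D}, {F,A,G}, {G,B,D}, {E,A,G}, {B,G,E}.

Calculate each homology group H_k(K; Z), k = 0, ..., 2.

We work with the vertex ordering A < B < D < E < F < G. The simplices of K, each written with vertices in increasing order, are:

  0-simplices (6): A, B, D, E, F, G
  1-simplices (12): AB, AD, AE, AF, AG, BD, BE, BG, DF, DG, EG, FG
  2-simplices (6): ABD, ADF, AEG, AFG, BDG, BEG

so the chain groups are C_0 ≅ Z^6, C_1 ≅ Z^12, C_2 ≅ Z^6.

Boundary ∂_1: C_1 → C_0 maps an edge to its endpoints' difference, ∂[p,q] = q − p. For instance
  ∂DF = F − D.
This gives a 6×12 integer matrix of rank 5; reducing to Smith normal form yields diagonal entries (1,1,1,1,1).

Boundary ∂_2: C_2 → C_1 sends each 2-simplex [p,q,r] to [q,r] − [p,r] + [p,q]. For instance
  ∂ADF = DF − AF + AD,
  ∂ABD = BD − AD + AB.
As a 12×6 matrix over Z this has rank 6, with invariant factors (1,1,1,1,1,1).

Reading off H_k = ker ∂_k / im ∂_{k+1}:

  H_0: rank C_0 − rank ∂_1 = 6 − 5 = 1, and the invariant factors of ∂_1 are all 1, so H_0 ≅ Z.
  H_1: rank ker ∂_1 − rank ∂_2 = (12 − 5) − 6 = 1, and the invariant factors of ∂_2 are all 1, so H_1 ≅ Z.
  H_2: rank ker ∂_2 − rank ∂_3 = (6 − 6) − 0 = 0, and there is no ∂_3, so H_2 ≅ 0.

(K is a triangulation of the cylinder S^1 x I.)

H_0 ≅ Z,  H_1 ≅ Z,  H_2 = 0.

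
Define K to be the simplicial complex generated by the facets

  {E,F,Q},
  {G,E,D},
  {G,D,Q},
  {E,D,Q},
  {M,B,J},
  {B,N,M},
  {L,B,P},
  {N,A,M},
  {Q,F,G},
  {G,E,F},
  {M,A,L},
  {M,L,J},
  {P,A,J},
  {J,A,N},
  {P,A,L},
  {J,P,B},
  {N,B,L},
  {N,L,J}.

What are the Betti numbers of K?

Fix the vertex order A < B < D < E < F < G < J < L < M < N < P < Q and write every simplex with vertices in increasing order. Then dim K = 2 and the simplices of K are:

  0-simplices (12): A, B, D, E, F, G, J, L, M, N, P, Q
  1-simplices (27): AJ, AL, AM, AN, AP, BJ, BL, BM, BN, BP, DE, DG, DQ, EF, EG, EQ, FG, FQ, GQ, JL, JM, JN, JP, LM, LN, LP, MN
  2-simplices (18): AJN, AJP, ALM, ALP, AMN, BJM, BJP, BLN, BLP, BMN, DEG, DEQ, DGQ, EFG, EFQ, FGQ, JLM, JLN

so the chain groups are C_0 ≅ Z^12, C_1 ≅ Z^27, C_2 ≅ Z^18.

The boundary map ∂_1: C_1 → C_0 is given by ∂[p,q] = [q] − [p]. For instance
  ∂EQ = Q − E.
This gives a 12×27 integer matrix of rank 10; reducing to Smith normal form yields diagonal entries (1,1,1,1,1,1,1,1,1,1).

Boundary ∂_2: C_2 → C_1 acts by ∂[p,q,r] = [q,r] − [p,r] + [p,q]. For instance
  ∂ALM = LM − AM + AL,
  ∂JLM = LM − JM + JL.
The 27×18 boundary matrix has rank 17 and Smith normal form diag(1,1,1,1,1,1,1,1,1,1,1,1,1,1,1,1,2).

Now H_k = ker ∂_k / im ∂_{k+1}, so:

  H_0: rank C_0 − rank ∂_1 = 12 − 10 = 2, and the invariant factors of ∂_1 are all 1, so H_0 ≅ Z^2.
  H_1: rank ker ∂_1 − rank ∂_2 = (27 − 10) − 17 = 0, and ∂_2 has invariant factor 2 > 1, so H_1 ≅ Z/2.
  H_2: rank ker ∂_2 − rank ∂_3 = (18 − 17) − 0 = 1, and there is no ∂_3, so H_2 ≅ Z.

Hence the Betti numbers are b_0 = 2, b_1 = 0, b_2 = 1.

b_0 = 2, b_1 = 0, b_2 = 1.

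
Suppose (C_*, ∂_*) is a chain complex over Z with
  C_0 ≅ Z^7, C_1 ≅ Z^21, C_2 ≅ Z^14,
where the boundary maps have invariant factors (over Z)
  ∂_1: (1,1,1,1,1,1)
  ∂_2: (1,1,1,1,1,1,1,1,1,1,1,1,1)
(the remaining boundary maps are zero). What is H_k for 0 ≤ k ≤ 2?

H_0 ≅ Z,  H_1 ≅ Z^2,  H_2 ≅ Z.

H_0: b_0 = 7 − 0 − 6 = 1; torsion from ∂_1 factors > 1: none. So H_0 ≅ Z.
H_1: b_1 = 21 − 6 − 13 = 2; torsion from ∂_2 factors > 1: none. So H_1 ≅ Z^2.
H_2: b_2 = 14 − 13 − 0 = 1; torsion from ∂_3 factors > 1: none. So H_2 ≅ Z.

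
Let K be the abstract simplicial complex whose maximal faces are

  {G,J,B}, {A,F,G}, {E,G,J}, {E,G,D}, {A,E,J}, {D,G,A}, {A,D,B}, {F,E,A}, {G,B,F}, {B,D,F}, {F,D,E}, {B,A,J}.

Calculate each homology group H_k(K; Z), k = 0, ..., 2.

H_0 ≅ Z,  H_1 ≅ Z/2Z,  H_2 = 0.

Fix the vertex order A < B < D < E < F < G < J and write every simplex with vertices in increasing order. Then dim K = 2 and the simplices of K are:

  0-simplices (7): A, B, D, E, F, G, J
  1-simplices (18): AB, AD, AE, AF, AG, AJ, BD, BF, BG, BJ, DE, DF, DG, EF, EG, EJ, FG, GJ
  2-simplices (12): ABD, ABJ, ADG, AEF, AEJ, AFG, BDF, BFG, BGJ, DEF, DEG, EGJ

Hence C_0 ≅ Z^7, C_1 ≅ Z^18, C_2 ≅ Z^12.

The boundary map ∂_1: C_1 → C_0 is given by ∂[p,q] = [q] − [p].
The 7×18 boundary matrix has rank 6 and Smith normal form diag(1,1,1,1,1,1).

Boundary ∂_2: C_2 → C_1 acts by ∂[p,q,r] = [q,r] − [p,r] + [p,q]. For instance
  ∂AEF = EF − AF + AE,
  ∂ABD = BD − AD + AB.
The 18×12 boundary matrix has rank 12 and Smith normal form diag(1,1,1,1,1,1,1,1,1,1,1,2).

Computing H_k = (kernel of ∂_k) / (image of ∂_{k+1}):

  H_0: rank C_0 − rank ∂_1 = 7 − 6 = 1, and the invariant factors of ∂_1 are all 1, so H_0 = Z.
  H_1: rank ker ∂_1 − rank ∂_2 = (18 − 6) − 12 = 0, and ∂_2 has invariant factor 2 > 1, so H_1 = Z/2Z.
  H_2: rank ker ∂_2 − rank ∂_3 = (12 − 12) − 0 = 0, and there is no ∂_3, so H_2 = 0.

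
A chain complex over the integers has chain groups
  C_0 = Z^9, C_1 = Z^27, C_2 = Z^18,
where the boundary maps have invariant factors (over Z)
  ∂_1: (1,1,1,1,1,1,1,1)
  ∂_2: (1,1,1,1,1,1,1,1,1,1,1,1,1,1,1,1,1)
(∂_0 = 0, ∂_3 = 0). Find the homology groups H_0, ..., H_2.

H_0: b_0 = 9 − 0 − 8 = 1; torsion from ∂_1 factors > 1: none. So H_0 = Z.
H_1: b_1 = 27 − 8 − 17 = 2; torsion from ∂_2 factors > 1: none. So H_1 = Z^2.
H_2: b_2 = 18 − 17 − 0 = 1; torsion from ∂_3 factors > 1: none. So H_2 = Z.

H_0 = Z,  H_1 = Z^2,  H_2 = Z.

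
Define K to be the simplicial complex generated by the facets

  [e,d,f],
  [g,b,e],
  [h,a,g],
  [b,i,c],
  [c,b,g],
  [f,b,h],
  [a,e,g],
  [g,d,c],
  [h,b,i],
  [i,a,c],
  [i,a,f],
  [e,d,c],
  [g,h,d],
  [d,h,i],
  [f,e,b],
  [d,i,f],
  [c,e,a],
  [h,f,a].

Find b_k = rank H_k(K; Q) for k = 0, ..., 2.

b_0 = 1, b_1 = 1, b_2 = 0.

Take the total order a < b < c < d < e < f < g < h < i on the vertex set. Then K (dimension 2) consists of the simplices:

  0-simplices (9): a, b, c, d, e, f, g, h, i
  1-simplices (27): ac, ae, af, ag, ah, ai, bc, be, bf, bg, bh, bi, cd, ce, cg, ci, de, df, dg, dh, di, ef, eg, fh, fi, gh, hi
  2-simplices (18): ace, aci, aeg, afh, afi, agh, bcg, bci, bef, beg, bfh, bhi, cde, cdg, def, dfi, dgh, dhi

giving chain groups C_0 ≅ Z^9, C_1 ≅ Z^27, C_2 ≅ Z^18.

Boundary ∂_1: C_1 → C_0 is given by ∂[p,q] = [q] − [p]. For instance
  ∂de = e − d.
As a 9×27 matrix over Z this has rank 8, with invariant factors (1,1,1,1,1,1,1,1).

Boundary ∂_2: C_2 → C_1 sends each 2-simplex [p,q,r] to [q,r] − [p,r] + [p,q]. For instance
  ∂bcg = cg − bg + bc,
  ∂bhi = hi − bi + bh.
The 27×18 boundary matrix has rank 18 and Smith normal form diag(1,1,1,1,1,1,1,1,1,1,1,1,1,1,1,1,1,2).

From H_k ≅ ker(∂_k) / im(∂_{k+1}) we obtain:

  H_0: rank C_0 − rank ∂_1 = 9 − 8 = 1, and the invariant factors of ∂_1 are all 1, so H_0 ≅ Z.
  H_1: rank ker ∂_1 − rank ∂_2 = (27 − 8) − 18 = 1, and ∂_2 has invariant factor 2 > 1, so H_1 ≅ Z ⊕ Z_2.
  H_2: rank ker ∂_2 − rank ∂_3 = (18 − 18) − 0 = 0, and there is no ∂_3, so H_2 ≅ 0.

Hence the Betti numbers are b_0 = 1, b_1 = 1, b_2 = 0.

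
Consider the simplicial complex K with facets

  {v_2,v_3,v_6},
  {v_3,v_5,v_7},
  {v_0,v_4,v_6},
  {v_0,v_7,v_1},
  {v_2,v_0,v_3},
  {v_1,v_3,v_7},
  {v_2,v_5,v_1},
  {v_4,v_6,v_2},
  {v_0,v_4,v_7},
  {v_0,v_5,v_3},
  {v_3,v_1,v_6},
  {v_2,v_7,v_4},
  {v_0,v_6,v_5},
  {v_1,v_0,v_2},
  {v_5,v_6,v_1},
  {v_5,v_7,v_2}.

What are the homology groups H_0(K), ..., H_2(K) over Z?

H_0 ≅ Z,  H_1 ≅ Z^2,  H_2 ≅ Z.

Fix the vertex order v_0 < v_1 < v_2 < v_3 < v_4 < v_5 < v_6 < v_7 and write every simplex with vertices in increasing order. Then dim K = 2 and the simplices of K are:

  0-simplices (8): [v_0], [v_1], [v_2], [v_3], [v_4], [v_5], [v_6], [v_7]
  1-simplices (24): (24 of them)
  2-simplices (16): (16 of them)

giving chain groups C_0 ≅ Z^8, C_1 ≅ Z^24, C_2 ≅ Z^16.

The boundary map ∂_1: C_1 → C_0 is given by ∂[p,q] = [q] − [p].
The resulting 8×24 matrix has rank 7, and its Smith normal form has invariant factors (1,1,1,1,1,1,1).

Boundary ∂_2: C_2 → C_1 sends each 2-simplex [p,q,r] to [q,r] − [p,r] + [p,q]. For instance
  ∂[v_2,v_4,v_6] = [v_4,v_6] − [v_2,v_6] + [v_2,v_4],
  ∂[v_0,v_5,v_6] = [v_5,v_6] − [v_0,v_6] + [v_0,v_5].
The resulting 24×16 matrix has rank 15, and its Smith normal form has invariant factors (1,1,1,1,1,1,1,1,1,1,1,1,1,1,1).

From H_k ≅ ker(∂_k) / im(∂_{k+1}) we obtain:

  H_0: rank C_0 − rank ∂_1 = 8 − 7 = 1, and the invariant factors of ∂_1 are all 1, so H_0 = Z.
  H_1: rank ker ∂_1 − rank ∂_2 = (24 − 7) − 15 = 2, and the invariant factors of ∂_2 are all 1, so H_1 = Z^2.
  H_2: rank ker ∂_2 − rank ∂_3 = (16 − 15) − 0 = 1, and there is no ∂_3, so H_2 = Z.

(K is a triangulation of the torus T^2.)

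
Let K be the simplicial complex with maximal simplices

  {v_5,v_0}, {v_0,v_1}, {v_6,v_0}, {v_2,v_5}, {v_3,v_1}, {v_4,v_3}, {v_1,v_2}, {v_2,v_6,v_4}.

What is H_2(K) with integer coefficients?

H_2 = 0.

Order the vertices as v_0 < v_1 < v_2 < v_3 < v_4 < v_5 < v_6. Listing each simplex with vertices in this order, K has dimension 2 with simplices:

  0-simplices (7): [v_0], [v_1], [v_2], [v_3], [v_4], [v_5], [v_6]
  1-simplices (10): [v_0,v_1], [v_0,v_5], [v_0,v_6], [v_1,v_2], [v_1,v_3], [v_2,v_4], [v_2,v_5], [v_2,v_6], [v_3,v_4], [v_4,v_6]
  2-simplices (1): [v_2,v_4,v_6]

giving chain groups C_0 ≅ Z^7, C_1 ≅ Z^10, C_2 ≅ Z^1.

Boundary ∂_1: C_1 → C_0 sends each edge [p,q] (with p < q) to q − p.
This gives a 7×10 integer matrix of rank 6; reducing to Smith normal form yields diagonal entries (1,1,1,1,1,1).

Boundary ∂_2: C_2 → C_1 maps a triangle to the signed sum of its edges. For instance
  ∂[v_2,v_4,v_6] = [v_4,v_6] − [v_2,v_6] + [v_2,v_4].
The resulting 10×1 matrix has rank 1, and its Smith normal form has invariant factors (1).

From H_k ≅ ker(∂_k) / im(∂_{k+1}) we obtain:

  H_2: rank ker ∂_2 − rank ∂_3 = (1 − 1) − 0 = 0, and there is no ∂_3, so H_2 ≅ 0.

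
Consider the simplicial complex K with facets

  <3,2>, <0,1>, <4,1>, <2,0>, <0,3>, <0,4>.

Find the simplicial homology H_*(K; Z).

Order the vertices as 0 < 1 < 2 < 3 < 4. Listing each simplex with vertices in this order, K has dimension 1 with simplices:

  0-simplices (5): [0], [1], [2], [3], [4]
  1-simplices (6): [0,1], [0,2], [0,3], [0,4], [1,4], [2,3]

giving chain groups C_0 ≅ Z^5, C_1 ≅ Z^6.

The boundary map ∂_1: C_1 → C_0 maps an edge to its endpoints' difference, ∂[p,q] = q − p. For instance
  ∂[1,4] = [4] − [1].
As a 5×6 matrix over Z this has rank 4, with invariant factors (1,1,1,1).

Reading off H_k = ker ∂_k / im ∂_{k+1}:

  H_0: rank C_0 − rank ∂_1 = 5 − 4 = 1, and the invariant factors of ∂_1 are all 1, so H_0 ≅ Z.
  H_1: rank ker ∂_1 − rank ∂_2 = (6 − 4) − 0 = 2, and there is no ∂_2, so H_1 ≅ Z^2.

As a check, the Euler characteristic is 5 − 6 = -1, which agrees with 1 − 2 = -1.
(K is a triangulation of a wedge of 2 circles.)

H_0 ≅ Z,  H_1 ≅ Z^2.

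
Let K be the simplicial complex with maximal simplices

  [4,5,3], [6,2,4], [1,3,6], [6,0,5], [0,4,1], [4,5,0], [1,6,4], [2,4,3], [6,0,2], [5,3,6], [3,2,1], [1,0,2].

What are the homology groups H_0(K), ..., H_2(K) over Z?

H_0 ≅ Z,  H_1 ≅ Z/2,  H_2 = 0.

Take the total order 0 < 1 < 2 < 3 < 4 < 5 < 6 on the vertex set. Then K (dimension 2) consists of the simplices:

  0-simplices (7): [0], [1], [2], [3], [4], [5], [6]
  1-simplices (18): [0,1], [0,2], [0,4], [0,5], [0,6], [1,2], [1,3], [1,4], [1,6], [2,3], [2,4], [2,6], [3,4], [3,5], [3,6], [4,5], [4,6], [5,6]
  2-simplices (12): [0,1,2], [0,1,4], [0,2,6], [0,4,5], [0,5,6], [1,2,3], [1,3,6], [1,4,6], [2,3,4], [2,4,6], [3,4,5], [3,5,6]

Hence C_0 ≅ Z^7, C_1 ≅ Z^18, C_2 ≅ Z^12.

∂_1: C_1 → C_0 maps an edge to its endpoints' difference, ∂[p,q] = q − p. For instance
  ∂[0,5] = [5] − [0].
The resulting 7×18 matrix has rank 6, and its Smith normal form has invariant factors (1,1,1,1,1,1).

∂_2: C_2 → C_1 maps a triangle to the signed sum of its edges. For instance
  ∂[0,1,2] = [1,2] − [0,2] + [0,1],
  ∂[1,4,6] = [4,6] − [1,6] + [1,4].
This gives a 18×12 integer matrix of rank 12; reducing to Smith normal form yields diagonal entries (1,1,1,1,1,1,1,1,1,1,1,2).

Reading off H_k = ker ∂_k / im ∂_{k+1}:

  H_0: rank C_0 − rank ∂_1 = 7 − 6 = 1, and the invariant factors of ∂_1 are all 1, so H_0 ≅ Z.
  H_1: rank ker ∂_1 − rank ∂_2 = (18 − 6) − 12 = 0, and ∂_2 has invariant factor 2 > 1, so H_1 ≅ Z/2.
  H_2: rank ker ∂_2 − rank ∂_3 = (12 − 12) − 0 = 0, and there is no ∂_3, so H_2 ≅ 0.

(K is a triangulation of the real projective plane RP^2.)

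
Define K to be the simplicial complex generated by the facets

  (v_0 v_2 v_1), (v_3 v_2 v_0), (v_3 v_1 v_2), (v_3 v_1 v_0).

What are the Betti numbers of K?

b_0 = 1, b_1 = 0, b_2 = 1.

Order the vertices as v_0 < v_1 < v_2 < v_3. Listing each simplex with vertices in this order, K has dimension 2 with simplices:

  0-simplices (4): [v_0], [v_1], [v_2], [v_3]
  1-simplices (6): [v_0,v_1], [v_0,v_2], [v_0,v_3], [v_1,v_2], [v_1,v_3], [v_2,v_3]
  2-simplices (4): [v_0,v_1,v_2], [v_0,v_1,v_3], [v_0,v_2,v_3], [v_1,v_2,v_3]

so the chain groups are C_0 ≅ Z^4, C_1 ≅ Z^6, C_2 ≅ Z^4.

∂_1: C_1 → C_0 maps an edge to its endpoints' difference, ∂[p,q] = q − p.
The resulting 4×6 matrix has rank 3, and its Smith normal form has invariant factors (1,1,1).

Boundary ∂_2: C_2 → C_1 acts by ∂[p,q,r] = [q,r] − [p,r] + [p,q]. For instance
  ∂[v_0,v_2,v_3] = [v_2,v_3] − [v_0,v_3] + [v_0,v_2],
  ∂[v_0,v_1,v_3] = [v_1,v_3] − [v_0,v_3] + [v_0,v_1].
This gives a 6×4 integer matrix of rank 3; reducing to Smith normal form yields diagonal entries (1,1,1).

Reading off H_k = ker ∂_k / im ∂_{k+1}:

  H_0: rank C_0 − rank ∂_1 = 4 − 3 = 1, and the invariant factors of ∂_1 are all 1, so H_0 = Z.
  H_1: rank ker ∂_1 − rank ∂_2 = (6 − 3) − 3 = 0, and the invariant factors of ∂_2 are all 1, so H_1 = 0.
  H_2: rank ker ∂_2 − rank ∂_3 = (4 − 3) − 0 = 1, and there is no ∂_3, so H_2 = Z.

As a check, the Euler characteristic is 4 − 6 + 4 = 2, which agrees with 1 − 0 + 1 = 2.

Hence the Betti numbers are b_0 = 1, b_1 = 0, b_2 = 1.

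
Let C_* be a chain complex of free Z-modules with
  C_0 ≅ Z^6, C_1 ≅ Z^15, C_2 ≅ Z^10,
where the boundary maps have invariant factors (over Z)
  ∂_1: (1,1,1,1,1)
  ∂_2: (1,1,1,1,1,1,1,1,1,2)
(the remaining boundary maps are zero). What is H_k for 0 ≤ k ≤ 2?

H_0 ≅ Z,  H_1 ≅ Z/2,  H_2 = 0.

H_0: b_0 = 6 − 0 − 5 = 1; torsion from ∂_1 factors > 1: none. So H_0 ≅ Z.
H_1: b_1 = 15 − 5 − 10 = 0; torsion from ∂_2 factors > 1: [2]. So H_1 ≅ Z/2.
H_2: b_2 = 10 − 10 − 0 = 0; torsion from ∂_3 factors > 1: none. So H_2 ≅ 0.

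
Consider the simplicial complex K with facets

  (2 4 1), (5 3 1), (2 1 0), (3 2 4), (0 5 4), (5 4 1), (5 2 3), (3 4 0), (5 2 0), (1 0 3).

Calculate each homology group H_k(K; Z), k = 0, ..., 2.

H_0 ≅ Z,  H_1 ≅ Z/2Z,  H_2 = 0.

We work with the vertex ordering 0 < 1 < 2 < 3 < 4 < 5. The simplices of K, each written with vertices in increasing order, are:

  0-simplices (6): [0], [1], [2], [3], [4], [5]
  1-simplices (15): [0,1], [0,2], [0,3], [0,4], [0,5], [1,2], [1,3], [1,4], [1,5], [2,3], [2,4], [2,5], [3,4], [3,5], [4,5]
  2-simplices (10): [0,1,2], [0,1,3], [0,2,5], [0,3,4], [0,4,5], [1,2,4], [1,3,5], [1,4,5], [2,3,4], [2,3,5]

Hence C_0 ≅ Z^6, C_1 ≅ Z^15, C_2 ≅ Z^10.

The boundary map ∂_1: C_1 → C_0 sends each edge [p,q] (with p < q) to q − p.
The 6×15 boundary matrix has rank 5 and Smith normal form diag(1,1,1,1,1).

The boundary map ∂_2: C_2 → C_1 maps a triangle to the signed sum of its edges. For instance
  ∂[1,4,5] = [4,5] − [1,5] + [1,4],
  ∂[0,4,5] = [4,5] − [0,5] + [0,4].
The resulting 15×10 matrix has rank 10, and its Smith normal form has invariant factors (1,1,1,1,1,1,1,1,1,2).

Reading off H_k = ker ∂_k / im ∂_{k+1}:

  H_0: rank C_0 − rank ∂_1 = 6 − 5 = 1, and the invariant factors of ∂_1 are all 1, so H_0 = Z.
  H_1: rank ker ∂_1 − rank ∂_2 = (15 − 5) − 10 = 0, and ∂_2 has invariant factor 2 > 1, so H_1 = Z/2Z.
  H_2: rank ker ∂_2 − rank ∂_3 = (10 − 10) − 0 = 0, and there is no ∂_3, so H_2 = 0.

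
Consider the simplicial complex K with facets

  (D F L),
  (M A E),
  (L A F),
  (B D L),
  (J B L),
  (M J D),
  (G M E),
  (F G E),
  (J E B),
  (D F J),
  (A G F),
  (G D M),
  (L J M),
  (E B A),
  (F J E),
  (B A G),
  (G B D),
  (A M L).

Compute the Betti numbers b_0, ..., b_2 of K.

b_0 = 1, b_1 = 1, b_2 = 0.

Take the total order A < B < D < E < F < G < J < L < M on the vertex set. Then K (dimension 2) consists of the simplices:

  0-simplices (9): A, B, D, E, F, G, J, L, M
  1-simplices (27): AB, AE, AF, AG, AL, AM, BD, BE, BG, BJ, BL, DF, DG, DJ, DL, DM, EF, EG, EJ, EM, FG, FJ, FL, GM, JL, JM, LM
  2-simplices (18): ABE, ABG, AEM, AFG, AFL, ALM, BDG, BDL, BEJ, BJL, DFJ, DFL, DGM, DJM, EFG, EFJ, EGM, JLM

giving chain groups C_0 ≅ Z^9, C_1 ≅ Z^27, C_2 ≅ Z^18.

Boundary ∂_1: C_1 → C_0 sends each edge [p,q] (with p < q) to q − p.
This gives a 9×27 integer matrix of rank 8; reducing to Smith normal form yields diagonal entries (1,1,1,1,1,1,1,1).

∂_2: C_2 → C_1 acts by ∂[p,q,r] = [q,r] − [p,r] + [p,q]. For instance
  ∂EGM = GM − EM + EG,
  ∂ALM = LM − AM + AL.
The resulting 27×18 matrix has rank 18, and its Smith normal form has invariant factors (1,1,1,1,1,1,1,1,1,1,1,1,1,1,1,1,1,2).

Computing H_k = (kernel of ∂_k) / (image of ∂_{k+1}):

  H_0: rank C_0 − rank ∂_1 = 9 − 8 = 1, and the invariant factors of ∂_1 are all 1, so H_0 = Z.
  H_1: rank ker ∂_1 − rank ∂_2 = (27 − 8) − 18 = 1, and ∂_2 has invariant factor 2 > 1, so H_1 = Z ⊕ Z/2.
  H_2: rank ker ∂_2 − rank ∂_3 = (18 − 18) − 0 = 0, and there is no ∂_3, so H_2 = 0.

Hence the Betti numbers are b_0 = 1, b_1 = 1, b_2 = 0.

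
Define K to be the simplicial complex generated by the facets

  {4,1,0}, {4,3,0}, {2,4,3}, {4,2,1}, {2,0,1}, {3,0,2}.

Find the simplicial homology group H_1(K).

Order the vertices as 0 < 1 < 2 < 3 < 4. Listing each simplex with vertices in this order, K has dimension 2 with simplices:

  0-simplices (5): [0], [1], [2], [3], [4]
  1-simplices (9): [0,1], [0,2], [0,3], [0,4], [1,2], [1,4], [2,3], [2,4], [3,4]
  2-simplices (6): [0,1,2], [0,1,4], [0,2,3], [0,3,4], [1,2,4], [2,3,4]

giving chain groups C_0 ≅ Z^5, C_1 ≅ Z^9, C_2 ≅ Z^6.

The boundary map ∂_1: C_1 → C_0 maps an edge to its endpoints' difference, ∂[p,q] = q − p. For instance
  ∂[0,4] = [4] − [0].
The resulting 5×9 matrix has rank 4, and its Smith normal form has invariant factors (1,1,1,1).

Boundary ∂_2: C_2 → C_1 acts by ∂[p,q,r] = [q,r] − [p,r] + [p,q]. For instance
  ∂[0,2,3] = [2,3] − [0,3] + [0,2],
  ∂[1,2,4] = [2,4] − [1,4] + [1,2].
The 9×6 boundary matrix has rank 5 and Smith normal form diag(1,1,1,1,1).

Computing H_k = (kernel of ∂_k) / (image of ∂_{k+1}):

  H_1: rank ker ∂_1 − rank ∂_2 = (9 − 4) − 5 = 0, and the invariant factors of ∂_2 are all 1, so H_1 = 0.

H_1 = 0.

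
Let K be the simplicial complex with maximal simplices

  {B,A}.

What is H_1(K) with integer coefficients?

Take the total order A < B on the vertex set. Then K (dimension 1) consists of the simplices:

  0-simplices (2): A, B
  1-simplices (1): AB

giving chain groups C_0 ≅ Z^2, C_1 ≅ Z^1.

∂_1: C_1 → C_0 maps an edge to its endpoints' difference, ∂[p,q] = q − p.
The resulting 2×1 matrix has rank 1, and its Smith normal form has invariant factors (1).

Now H_k = ker ∂_k / im ∂_{k+1}, so:

  H_1: rank ker ∂_1 − rank ∂_2 = (1 − 1) − 0 = 0, and there is no ∂_2, so H_1 ≅ 0.

(K is a triangulation of the 1-simplex.)

H_1 ≅ 0.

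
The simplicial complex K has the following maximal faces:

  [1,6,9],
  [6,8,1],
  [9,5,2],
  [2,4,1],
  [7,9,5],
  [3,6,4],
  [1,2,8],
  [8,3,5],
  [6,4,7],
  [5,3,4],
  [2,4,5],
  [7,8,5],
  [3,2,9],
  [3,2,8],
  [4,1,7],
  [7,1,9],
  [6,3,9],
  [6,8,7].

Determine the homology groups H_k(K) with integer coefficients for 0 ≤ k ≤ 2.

H_0 ≅ Z,  H_1 ≅ Z ⊕ Z/2Z,  H_2 = 0.

Order the vertices as 1 < 2 < 3 < 4 < 5 < 6 < 7 < 8 < 9. Listing each simplex with vertices in this order, K has dimension 2 with simplices:

  0-simplices (9): [1], [2], [3], [4], [5], [6], [7], [8], [9]
  1-simplices (27): (27 of them)
  2-simplices (18): [1,2,4], [1,2,8], [1,4,7], [1,6,8], [1,6,9], [1,7,9], [2,3,8], [2,3,9], [2,4,5], [2,5,9], [3,4,5], [3,4,6], [3,5,8], [3,6,9], [4,6,7], [5,7,8], [5,7,9], [6,7,8]

so the chain groups are C_0 ≅ Z^9, C_1 ≅ Z^27, C_2 ≅ Z^18.

Boundary ∂_1: C_1 → C_0 sends each edge [p,q] (with p < q) to q − p. For instance
  ∂[5,7] = [7] − [5].
As a 9×27 matrix over Z this has rank 8, with invariant factors (1,1,1,1,1,1,1,1).

The boundary map ∂_2: C_2 → C_1 maps a triangle to the signed sum of its edges. For instance
  ∂[2,3,8] = [3,8] − [2,8] + [2,3],
  ∂[2,3,9] = [3,9] − [2,9] + [2,3].
As a 27×18 matrix over Z this has rank 18, with invariant factors (1,1,1,1,1,1,1,1,1,1,1,1,1,1,1,1,1,2).

Now H_k = ker ∂_k / im ∂_{k+1}, so:

  H_0: rank C_0 − rank ∂_1 = 9 − 8 = 1, and the invariant factors of ∂_1 are all 1, so H_0 ≅ Z.
  H_1: rank ker ∂_1 − rank ∂_2 = (27 − 8) − 18 = 1, and ∂_2 has invariant factor 2 > 1, so H_1 ≅ Z ⊕ Z/2Z.
  H_2: rank ker ∂_2 − rank ∂_3 = (18 − 18) − 0 = 0, and there is no ∂_3, so H_2 ≅ 0.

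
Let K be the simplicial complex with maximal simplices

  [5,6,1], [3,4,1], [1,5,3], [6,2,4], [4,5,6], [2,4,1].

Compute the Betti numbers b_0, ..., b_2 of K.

Order the vertices as 1 < 2 < 3 < 4 < 5 < 6. Listing each simplex with vertices in this order, K has dimension 2 with simplices:

  0-simplices (6): [1], [2], [3], [4], [5], [6]
  1-simplices (12): [1,2], [1,3], [1,4], [1,5], [1,6], [2,4], [2,6], [3,4], [3,5], [4,5], [4,6], [5,6]
  2-simplices (6): [1,2,4], [1,3,4], [1,3,5], [1,5,6], [2,4,6], [4,5,6]

Hence C_0 ≅ Z^6, C_1 ≅ Z^12, C_2 ≅ Z^6.

Boundary ∂_1: C_1 → C_0 is given by ∂[p,q] = [q] − [p].
This gives a 6×12 integer matrix of rank 5; reducing to Smith normal form yields diagonal entries (1,1,1,1,1).

∂_2: C_2 → C_1 maps a triangle to the signed sum of its edges. For instance
  ∂[1,2,4] = [2,4] − [1,4] + [1,2],
  ∂[2,4,6] = [4,6] − [2,6] + [2,4].
As a 12×6 matrix over Z this has rank 6, with invariant factors (1,1,1,1,1,1).

Now H_k = ker ∂_k / im ∂_{k+1}, so:

  H_0: rank C_0 − rank ∂_1 = 6 − 5 = 1, and the invariant factors of ∂_1 are all 1, so H_0 ≅ Z.
  H_1: rank ker ∂_1 − rank ∂_2 = (12 − 5) − 6 = 1, and the invariant factors of ∂_2 are all 1, so H_1 ≅ Z.
  H_2: rank ker ∂_2 − rank ∂_3 = (6 − 6) − 0 = 0, and there is no ∂_3, so H_2 ≅ 0.

As a check, the Euler characteristic is 6 − 12 + 6 = 0, which agrees with 1 − 1 + 0 = 0.
(K is a triangulation of the cylinder S^1 x I.)

Hence the Betti numbers are b_0 = 1, b_1 = 1, b_2 = 0.

b_0 = 1, b_1 = 1, b_2 = 0.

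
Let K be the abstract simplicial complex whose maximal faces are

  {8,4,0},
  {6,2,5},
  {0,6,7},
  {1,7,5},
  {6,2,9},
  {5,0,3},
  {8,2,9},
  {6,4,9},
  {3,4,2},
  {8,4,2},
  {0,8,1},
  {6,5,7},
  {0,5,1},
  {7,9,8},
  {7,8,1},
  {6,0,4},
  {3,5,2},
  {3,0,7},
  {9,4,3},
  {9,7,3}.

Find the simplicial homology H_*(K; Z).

H_0 ≅ Z,  H_1 ≅ Z × Z/2,  H_2 = 0.

K has 10 vertices, 30 edges, 20 triangles.
rank ∂_0 = 0, rank ∂_1 = 9 ⇒ b_0 = 10 − 0 − 9 = 1; all invariant factors of ∂_1 are 1 so no torsion. So H_0 = Z.
rank ∂_1 = 9, rank ∂_2 = 20 ⇒ b_1 = 30 − 9 − 20 = 1; ∂_2 has invariant factor(s) [2] giving torsion. So H_1 = Z × Z/2.
rank ∂_2 = 20, rank ∂_3 = 0 ⇒ b_2 = 20 − 20 − 0 = 0. So H_2 = 0.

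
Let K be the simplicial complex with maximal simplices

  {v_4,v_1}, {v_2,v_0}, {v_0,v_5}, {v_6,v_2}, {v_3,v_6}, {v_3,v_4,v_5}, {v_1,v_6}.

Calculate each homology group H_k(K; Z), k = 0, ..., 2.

Take the total order v_0 < v_1 < v_2 < v_3 < v_4 < v_5 < v_6 on the vertex set. Then K (dimension 2) consists of the simplices:

  0-simplices (7): [v_0], [v_1], [v_2], [v_3], [v_4], [v_5], [v_6]
  1-simplices (9): [v_0,v_2], [v_0,v_5], [v_1,v_4], [v_1,v_6], [v_2,v_6], [v_3,v_4], [v_3,v_5], [v_3,v_6], [v_4,v_5]
  2-simplices (1): [v_3,v_4,v_5]

Hence C_0 ≅ Z^7, C_1 ≅ Z^9, C_2 ≅ Z^1.

∂_1: C_1 → C_0 is given by ∂[p,q] = [q] − [p].
As a 7×9 matrix over Z this has rank 6, with invariant factors (1,1,1,1,1,1).

∂_2: C_2 → C_1 maps a triangle to the signed sum of its edges. For instance
  ∂[v_3,v_4,v_5] = [v_4,v_5] − [v_3,v_5] + [v_3,v_4].
As a 9×1 matrix over Z this has rank 1, with invariant factors (1).

Now H_k = ker ∂_k / im ∂_{k+1}, so:

  H_0: rank C_0 − rank ∂_1 = 7 − 6 = 1, and the invariant factors of ∂_1 are all 1, so H_0 = Z.
  H_1: rank ker ∂_1 − rank ∂_2 = (9 − 6) − 1 = 2, and the invariant factors of ∂_2 are all 1, so H_1 = Z^2.
  H_2: rank ker ∂_2 − rank ∂_3 = (1 − 1) − 0 = 0, and there is no ∂_3, so H_2 = 0.

As a check, the Euler characteristic is 7 − 9 + 1 = -1, which agrees with 1 − 2 + 0 = -1.

H_0 ≅ Z,  H_1 ≅ Z^2,  H_2 = 0.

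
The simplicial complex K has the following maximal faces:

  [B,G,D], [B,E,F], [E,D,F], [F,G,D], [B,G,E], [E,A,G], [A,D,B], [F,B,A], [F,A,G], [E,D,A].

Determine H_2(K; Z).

H_2 ≅ 0.

Order the vertices as A < B < D < E < F < G. Listing each simplex with vertices in this order, K has dimension 2 with simplices:

  0-simplices (6): A, B, D, E, F, G
  1-simplices (15): AB, AD, AE, AF, AG, BD, BE, BF, BG, DE, DF, DG, EF, EG, FG
  2-simplices (10): ABD, ABF, ADE, AEG, AFG, BDG, BEF, BEG, DEF, DFG

Hence C_0 ≅ Z^6, C_1 ≅ Z^15, C_2 ≅ Z^10.

The boundary map ∂_1: C_1 → C_0 is given by ∂[p,q] = [q] − [p]. For instance
  ∂BG = G − B.
The 6×15 boundary matrix has rank 5 and Smith normal form diag(1,1,1,1,1).

∂_2: C_2 → C_1 sends each 2-simplex [p,q,r] to [q,r] − [p,r] + [p,q]. For instance
  ∂BEF = EF − BF + BE,
  ∂ABF = BF − AF + AB.
As a 15×10 matrix over Z this has rank 10, with invariant factors (1,1,1,1,1,1,1,1,1,2).

From H_k ≅ ker(∂_k) / im(∂_{k+1}) we obtain:

  H_2: rank ker ∂_2 − rank ∂_3 = (10 − 10) − 0 = 0, and there is no ∂_3, so H_2 ≅ 0.

(K is a triangulation of the real projective plane RP^2.)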